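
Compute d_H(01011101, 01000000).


XOR: 00011101
Count of 1s: 4

4


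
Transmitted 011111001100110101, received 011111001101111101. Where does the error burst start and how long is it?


XOR: 000000000001001000

Burst at position 11, length 4


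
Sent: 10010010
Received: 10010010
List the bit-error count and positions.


XOR: 00000000

0 errors (received matches sent)


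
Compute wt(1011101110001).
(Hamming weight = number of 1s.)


Counting 1s in 1011101110001

8


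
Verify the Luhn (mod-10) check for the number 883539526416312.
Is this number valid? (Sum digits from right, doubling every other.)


Luhn sum = 65
65 mod 10 = 5

Invalid (Luhn sum mod 10 = 5)


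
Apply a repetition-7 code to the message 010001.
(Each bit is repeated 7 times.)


Each bit -> 7 copies

000000011111110000000000000000000001111111


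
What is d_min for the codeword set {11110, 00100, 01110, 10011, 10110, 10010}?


Comparing all pairs, minimum distance: 1
Can detect 0 errors, correct 0 errors

1


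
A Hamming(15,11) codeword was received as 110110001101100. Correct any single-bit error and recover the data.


Syndrome = 0: no error detected

Data: 01001101100 (no errors)


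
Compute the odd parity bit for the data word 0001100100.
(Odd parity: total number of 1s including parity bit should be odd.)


Number of 1s in data: 3
Parity bit: 0

0


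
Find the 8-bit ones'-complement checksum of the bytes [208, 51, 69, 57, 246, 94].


Sum = 725 mod 256 = 213
Complement = 42

42


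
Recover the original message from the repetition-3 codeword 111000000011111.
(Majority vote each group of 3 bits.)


Groups: 111, 000, 000, 011, 111
Majority votes: 10011

10011


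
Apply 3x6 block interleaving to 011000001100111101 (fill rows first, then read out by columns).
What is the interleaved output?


Matrix:
  011000
  001100
  111101
Read columns: 001101111011000001

001101111011000001


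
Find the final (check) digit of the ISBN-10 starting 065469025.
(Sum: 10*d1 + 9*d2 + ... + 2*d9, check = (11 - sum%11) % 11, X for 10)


Weighted sum: 219
219 mod 11 = 10

Check digit: 1


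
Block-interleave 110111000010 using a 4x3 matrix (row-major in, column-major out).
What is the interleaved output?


Matrix:
  110
  111
  000
  010
Read columns: 110011010100

110011010100


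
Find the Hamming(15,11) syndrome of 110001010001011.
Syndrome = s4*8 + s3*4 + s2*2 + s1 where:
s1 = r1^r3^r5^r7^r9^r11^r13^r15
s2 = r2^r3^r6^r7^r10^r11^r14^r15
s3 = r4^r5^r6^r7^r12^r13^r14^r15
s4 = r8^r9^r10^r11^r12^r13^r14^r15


s1=0, s2=0, s3=0, s4=0

Syndrome = 0 (no error)


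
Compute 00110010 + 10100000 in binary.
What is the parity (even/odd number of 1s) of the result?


00110010 = 50
10100000 = 160
Sum = 210 = 11010010
1s count = 4

even parity (4 ones in 11010010)


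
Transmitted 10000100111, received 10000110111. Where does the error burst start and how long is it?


XOR: 00000010000

Burst at position 6, length 1


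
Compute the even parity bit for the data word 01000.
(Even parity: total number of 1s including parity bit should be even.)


Number of 1s in data: 1
Parity bit: 1

1


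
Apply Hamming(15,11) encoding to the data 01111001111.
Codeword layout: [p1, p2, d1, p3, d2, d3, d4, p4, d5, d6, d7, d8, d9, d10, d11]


Parity bits: p1=1, p2=0, p3=1, p4=1

100111111001111


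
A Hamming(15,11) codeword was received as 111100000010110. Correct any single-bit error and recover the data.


Syndrome = 12: error at position 12

Data: 10000011110 (corrected bit 12)


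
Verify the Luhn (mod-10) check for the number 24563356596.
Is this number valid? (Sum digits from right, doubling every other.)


Luhn sum = 55
55 mod 10 = 5

Invalid (Luhn sum mod 10 = 5)


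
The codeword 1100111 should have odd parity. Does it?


Number of 1s: 5

Yes, parity is correct (5 ones)


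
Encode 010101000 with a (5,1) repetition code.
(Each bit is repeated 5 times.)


Each bit -> 5 copies

000001111100000111110000011111000000000000000


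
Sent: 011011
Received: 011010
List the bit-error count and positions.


XOR: 000001

1 error(s) at position(s): 5


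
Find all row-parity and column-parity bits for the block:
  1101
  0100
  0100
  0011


Row parities: 1110
Column parities: 1110

Row P: 1110, Col P: 1110, Corner: 1


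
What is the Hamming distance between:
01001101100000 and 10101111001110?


XOR: 11100010101110
Count of 1s: 8

8


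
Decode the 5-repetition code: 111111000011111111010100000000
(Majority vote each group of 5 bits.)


Groups: 11111, 10000, 11111, 11101, 01000, 00000
Majority votes: 101100

101100


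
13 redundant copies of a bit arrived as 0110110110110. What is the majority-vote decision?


Ones: 8 out of 13
Threshold: 7

1 (8/13 voted 1)


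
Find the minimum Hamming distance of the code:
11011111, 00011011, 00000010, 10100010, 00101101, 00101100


Comparing all pairs, minimum distance: 1
Can detect 0 errors, correct 0 errors

1


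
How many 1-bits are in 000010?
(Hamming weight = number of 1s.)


Counting 1s in 000010

1


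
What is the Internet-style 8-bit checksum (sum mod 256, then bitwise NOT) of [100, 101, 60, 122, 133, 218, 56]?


Sum = 790 mod 256 = 22
Complement = 233

233


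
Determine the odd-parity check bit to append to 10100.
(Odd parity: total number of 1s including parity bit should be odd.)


Number of 1s in data: 2
Parity bit: 1

1


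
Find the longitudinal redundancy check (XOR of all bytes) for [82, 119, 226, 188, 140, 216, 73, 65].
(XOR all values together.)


XOR chain: 82 ^ 119 ^ 226 ^ 188 ^ 140 ^ 216 ^ 73 ^ 65 = 39

39


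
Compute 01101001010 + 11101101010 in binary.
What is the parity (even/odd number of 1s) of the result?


01101001010 = 842
11101101010 = 1898
Sum = 2740 = 101010110100
1s count = 6

even parity (6 ones in 101010110100)


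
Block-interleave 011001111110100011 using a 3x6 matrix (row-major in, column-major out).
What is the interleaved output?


Matrix:
  011001
  111110
  100011
Read columns: 011110110010011101

011110110010011101


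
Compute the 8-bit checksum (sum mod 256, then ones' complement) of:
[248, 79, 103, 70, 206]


Sum = 706 mod 256 = 194
Complement = 61

61


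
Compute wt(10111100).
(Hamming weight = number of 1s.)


Counting 1s in 10111100

5


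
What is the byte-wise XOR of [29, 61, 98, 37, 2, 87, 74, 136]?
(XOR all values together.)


XOR chain: 29 ^ 61 ^ 98 ^ 37 ^ 2 ^ 87 ^ 74 ^ 136 = 240

240


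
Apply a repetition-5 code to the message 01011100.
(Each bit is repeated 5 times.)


Each bit -> 5 copies

0000011111000001111111111111110000000000


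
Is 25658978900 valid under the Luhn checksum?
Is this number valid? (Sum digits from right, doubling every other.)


Luhn sum = 50
50 mod 10 = 0

Valid (Luhn sum mod 10 = 0)


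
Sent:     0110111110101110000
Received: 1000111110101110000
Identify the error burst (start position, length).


XOR: 1110000000000000000

Burst at position 0, length 3


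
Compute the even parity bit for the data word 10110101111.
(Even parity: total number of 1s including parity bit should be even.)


Number of 1s in data: 8
Parity bit: 0

0


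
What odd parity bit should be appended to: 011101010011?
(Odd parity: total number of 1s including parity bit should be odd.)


Number of 1s in data: 7
Parity bit: 0

0


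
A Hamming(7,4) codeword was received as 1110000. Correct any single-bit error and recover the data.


Syndrome = 0: no error detected

Data: 1000 (no errors)


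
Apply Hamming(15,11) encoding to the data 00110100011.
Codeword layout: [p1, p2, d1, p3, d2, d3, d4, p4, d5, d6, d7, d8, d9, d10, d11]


Parity bits: p1=0, p2=1, p3=0, p4=1

010001110100011


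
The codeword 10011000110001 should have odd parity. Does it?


Number of 1s: 6

No, parity error (6 ones)


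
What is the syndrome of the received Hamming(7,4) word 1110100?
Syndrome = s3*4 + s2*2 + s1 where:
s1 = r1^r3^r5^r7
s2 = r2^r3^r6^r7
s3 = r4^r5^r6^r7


s1=1, s2=0, s3=1

Syndrome = 5 (error at position 5)


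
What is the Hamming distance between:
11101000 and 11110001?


XOR: 00011001
Count of 1s: 3

3


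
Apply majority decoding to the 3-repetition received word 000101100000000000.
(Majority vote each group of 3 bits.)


Groups: 000, 101, 100, 000, 000, 000
Majority votes: 010000

010000


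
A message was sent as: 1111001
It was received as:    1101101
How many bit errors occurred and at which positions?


XOR: 0010100

2 error(s) at position(s): 2, 4


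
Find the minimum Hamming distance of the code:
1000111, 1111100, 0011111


Comparing all pairs, minimum distance: 3
Can detect 2 errors, correct 1 errors

3


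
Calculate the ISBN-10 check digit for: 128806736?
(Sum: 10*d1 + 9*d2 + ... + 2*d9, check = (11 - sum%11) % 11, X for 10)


Weighted sum: 227
227 mod 11 = 7

Check digit: 4


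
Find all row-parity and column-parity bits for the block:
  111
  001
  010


Row parities: 111
Column parities: 100

Row P: 111, Col P: 100, Corner: 1


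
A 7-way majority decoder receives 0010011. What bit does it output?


Ones: 3 out of 7
Threshold: 4

0 (3/7 voted 1)


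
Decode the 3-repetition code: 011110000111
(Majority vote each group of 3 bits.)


Groups: 011, 110, 000, 111
Majority votes: 1101

1101


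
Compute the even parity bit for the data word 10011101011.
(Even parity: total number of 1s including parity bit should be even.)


Number of 1s in data: 7
Parity bit: 1

1


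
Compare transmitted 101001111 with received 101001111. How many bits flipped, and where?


XOR: 000000000

0 errors (received matches sent)


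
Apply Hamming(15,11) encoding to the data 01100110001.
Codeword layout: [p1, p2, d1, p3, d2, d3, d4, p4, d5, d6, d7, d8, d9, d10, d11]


Parity bits: p1=1, p2=0, p3=1, p4=1

100111010110001


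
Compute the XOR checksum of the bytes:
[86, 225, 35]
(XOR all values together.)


XOR chain: 86 ^ 225 ^ 35 = 148

148


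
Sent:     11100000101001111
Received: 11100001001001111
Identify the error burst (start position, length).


XOR: 00000001100000000

Burst at position 7, length 2


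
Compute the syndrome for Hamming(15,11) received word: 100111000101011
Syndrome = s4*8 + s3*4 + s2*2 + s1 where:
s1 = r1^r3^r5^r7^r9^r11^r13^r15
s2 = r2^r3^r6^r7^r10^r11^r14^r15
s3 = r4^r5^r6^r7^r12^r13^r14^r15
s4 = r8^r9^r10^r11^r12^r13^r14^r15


s1=1, s2=0, s3=0, s4=0

Syndrome = 1 (error at position 1)


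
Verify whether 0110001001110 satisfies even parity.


Number of 1s: 6

Yes, parity is correct (6 ones)


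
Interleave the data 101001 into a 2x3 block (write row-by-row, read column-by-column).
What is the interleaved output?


Matrix:
  101
  001
Read columns: 100011

100011


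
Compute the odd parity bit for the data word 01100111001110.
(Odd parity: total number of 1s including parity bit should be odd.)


Number of 1s in data: 8
Parity bit: 1

1


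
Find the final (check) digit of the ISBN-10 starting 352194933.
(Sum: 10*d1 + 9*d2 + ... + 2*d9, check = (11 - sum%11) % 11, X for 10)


Weighted sum: 223
223 mod 11 = 3

Check digit: 8


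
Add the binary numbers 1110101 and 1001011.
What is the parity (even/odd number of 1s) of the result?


1110101 = 117
1001011 = 75
Sum = 192 = 11000000
1s count = 2

even parity (2 ones in 11000000)


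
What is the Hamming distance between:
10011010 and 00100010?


XOR: 10111000
Count of 1s: 4

4


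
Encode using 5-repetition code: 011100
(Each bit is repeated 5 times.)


Each bit -> 5 copies

000001111111111111110000000000


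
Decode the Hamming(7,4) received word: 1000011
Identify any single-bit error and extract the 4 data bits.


Syndrome = 0: no error detected

Data: 0011 (no errors)


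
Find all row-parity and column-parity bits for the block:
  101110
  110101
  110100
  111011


Row parities: 0011
Column parities: 010100

Row P: 0011, Col P: 010100, Corner: 0


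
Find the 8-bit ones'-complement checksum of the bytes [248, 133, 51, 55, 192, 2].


Sum = 681 mod 256 = 169
Complement = 86

86


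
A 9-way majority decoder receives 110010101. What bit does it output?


Ones: 5 out of 9
Threshold: 5

1 (5/9 voted 1)


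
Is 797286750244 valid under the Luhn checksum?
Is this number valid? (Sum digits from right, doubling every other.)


Luhn sum = 58
58 mod 10 = 8

Invalid (Luhn sum mod 10 = 8)


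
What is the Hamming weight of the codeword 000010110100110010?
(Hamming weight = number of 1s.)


Counting 1s in 000010110100110010

7


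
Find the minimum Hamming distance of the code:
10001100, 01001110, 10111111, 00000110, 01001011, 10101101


Comparing all pairs, minimum distance: 2
Can detect 1 errors, correct 0 errors

2


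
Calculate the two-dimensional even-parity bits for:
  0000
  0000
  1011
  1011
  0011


Row parities: 00110
Column parities: 0011

Row P: 00110, Col P: 0011, Corner: 0


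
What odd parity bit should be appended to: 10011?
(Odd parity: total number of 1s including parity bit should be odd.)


Number of 1s in data: 3
Parity bit: 0

0


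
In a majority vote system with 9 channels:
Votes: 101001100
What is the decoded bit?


Ones: 4 out of 9
Threshold: 5

0 (4/9 voted 1)


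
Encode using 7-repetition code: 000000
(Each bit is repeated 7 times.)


Each bit -> 7 copies

000000000000000000000000000000000000000000


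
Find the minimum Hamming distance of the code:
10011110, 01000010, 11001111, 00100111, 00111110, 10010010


Comparing all pairs, minimum distance: 2
Can detect 1 errors, correct 0 errors

2


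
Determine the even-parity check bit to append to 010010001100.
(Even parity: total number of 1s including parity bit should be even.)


Number of 1s in data: 4
Parity bit: 0

0


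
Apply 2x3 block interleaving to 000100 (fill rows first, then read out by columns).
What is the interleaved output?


Matrix:
  000
  100
Read columns: 010000

010000


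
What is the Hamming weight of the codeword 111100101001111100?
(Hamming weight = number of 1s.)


Counting 1s in 111100101001111100

11


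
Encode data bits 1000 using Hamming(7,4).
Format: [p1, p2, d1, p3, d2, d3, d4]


Parity bits: p1=1, p2=1, p3=0

1110000


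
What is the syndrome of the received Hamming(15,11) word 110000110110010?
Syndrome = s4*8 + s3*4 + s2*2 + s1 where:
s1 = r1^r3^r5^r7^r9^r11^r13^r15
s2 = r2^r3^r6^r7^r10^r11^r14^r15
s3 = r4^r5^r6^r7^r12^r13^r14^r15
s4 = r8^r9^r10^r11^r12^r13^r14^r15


s1=1, s2=1, s3=0, s4=0

Syndrome = 3 (error at position 3)


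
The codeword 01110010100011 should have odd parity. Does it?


Number of 1s: 7

Yes, parity is correct (7 ones)


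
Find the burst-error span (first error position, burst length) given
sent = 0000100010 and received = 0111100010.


XOR: 0111000000

Burst at position 1, length 3


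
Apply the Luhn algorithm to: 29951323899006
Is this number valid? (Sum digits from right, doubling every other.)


Luhn sum = 70
70 mod 10 = 0

Valid (Luhn sum mod 10 = 0)


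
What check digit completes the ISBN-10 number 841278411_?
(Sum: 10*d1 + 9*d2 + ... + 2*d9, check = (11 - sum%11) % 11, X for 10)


Weighted sum: 241
241 mod 11 = 10

Check digit: 1


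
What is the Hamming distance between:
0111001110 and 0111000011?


XOR: 0000001101
Count of 1s: 3

3


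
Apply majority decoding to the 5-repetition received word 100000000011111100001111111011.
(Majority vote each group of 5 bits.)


Groups: 10000, 00000, 11111, 10000, 11111, 11011
Majority votes: 001011

001011


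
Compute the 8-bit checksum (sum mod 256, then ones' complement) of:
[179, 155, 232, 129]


Sum = 695 mod 256 = 183
Complement = 72

72


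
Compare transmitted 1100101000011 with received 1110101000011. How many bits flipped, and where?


XOR: 0010000000000

1 error(s) at position(s): 2


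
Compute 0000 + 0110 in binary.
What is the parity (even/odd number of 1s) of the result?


0000 = 0
0110 = 6
Sum = 6 = 110
1s count = 2

even parity (2 ones in 110)


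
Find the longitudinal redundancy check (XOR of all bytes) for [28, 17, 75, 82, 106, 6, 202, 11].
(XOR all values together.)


XOR chain: 28 ^ 17 ^ 75 ^ 82 ^ 106 ^ 6 ^ 202 ^ 11 = 185

185


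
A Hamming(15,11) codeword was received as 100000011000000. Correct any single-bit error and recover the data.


Syndrome = 0: no error detected

Data: 00001000000 (no errors)


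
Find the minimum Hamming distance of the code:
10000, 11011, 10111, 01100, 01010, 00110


Comparing all pairs, minimum distance: 2
Can detect 1 errors, correct 0 errors

2


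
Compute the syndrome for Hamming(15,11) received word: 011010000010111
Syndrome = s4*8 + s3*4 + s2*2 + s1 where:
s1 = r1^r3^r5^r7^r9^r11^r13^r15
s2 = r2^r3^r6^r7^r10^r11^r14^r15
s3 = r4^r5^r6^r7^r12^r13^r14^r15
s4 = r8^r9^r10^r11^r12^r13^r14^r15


s1=1, s2=1, s3=0, s4=0

Syndrome = 3 (error at position 3)


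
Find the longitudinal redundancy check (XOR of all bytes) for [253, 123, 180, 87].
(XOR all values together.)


XOR chain: 253 ^ 123 ^ 180 ^ 87 = 101

101


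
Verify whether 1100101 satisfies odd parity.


Number of 1s: 4

No, parity error (4 ones)


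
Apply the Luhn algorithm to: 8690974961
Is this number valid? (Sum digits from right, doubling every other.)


Luhn sum = 59
59 mod 10 = 9

Invalid (Luhn sum mod 10 = 9)


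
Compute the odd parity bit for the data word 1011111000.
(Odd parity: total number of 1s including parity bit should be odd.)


Number of 1s in data: 6
Parity bit: 1

1


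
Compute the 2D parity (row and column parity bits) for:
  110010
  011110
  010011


Row parities: 101
Column parities: 111111

Row P: 101, Col P: 111111, Corner: 0


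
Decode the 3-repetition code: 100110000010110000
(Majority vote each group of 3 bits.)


Groups: 100, 110, 000, 010, 110, 000
Majority votes: 010010

010010


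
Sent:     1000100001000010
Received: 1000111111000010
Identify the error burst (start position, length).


XOR: 0000011110000000

Burst at position 5, length 4


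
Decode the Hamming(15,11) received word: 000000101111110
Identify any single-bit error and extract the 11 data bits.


Syndrome = 0: no error detected

Data: 00011111110 (no errors)


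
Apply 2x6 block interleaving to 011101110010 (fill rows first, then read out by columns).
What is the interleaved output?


Matrix:
  011101
  110010
Read columns: 011110100110

011110100110


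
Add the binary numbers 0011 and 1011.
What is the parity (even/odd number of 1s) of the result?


0011 = 3
1011 = 11
Sum = 14 = 1110
1s count = 3

odd parity (3 ones in 1110)


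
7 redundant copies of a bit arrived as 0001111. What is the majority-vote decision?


Ones: 4 out of 7
Threshold: 4

1 (4/7 voted 1)


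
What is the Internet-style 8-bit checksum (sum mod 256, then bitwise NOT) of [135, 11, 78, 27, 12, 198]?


Sum = 461 mod 256 = 205
Complement = 50

50


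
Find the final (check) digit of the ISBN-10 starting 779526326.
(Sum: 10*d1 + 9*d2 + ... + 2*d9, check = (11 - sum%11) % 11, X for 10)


Weighted sum: 312
312 mod 11 = 4

Check digit: 7


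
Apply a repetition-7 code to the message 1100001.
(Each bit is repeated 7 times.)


Each bit -> 7 copies

1111111111111100000000000000000000000000001111111


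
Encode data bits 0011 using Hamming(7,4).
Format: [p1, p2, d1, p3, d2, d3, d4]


Parity bits: p1=1, p2=0, p3=0

1000011


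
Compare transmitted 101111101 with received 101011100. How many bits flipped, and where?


XOR: 000100001

2 error(s) at position(s): 3, 8


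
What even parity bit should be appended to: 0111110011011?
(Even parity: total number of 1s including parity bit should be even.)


Number of 1s in data: 9
Parity bit: 1

1


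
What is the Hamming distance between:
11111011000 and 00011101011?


XOR: 11100110011
Count of 1s: 7

7


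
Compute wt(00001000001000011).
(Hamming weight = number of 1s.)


Counting 1s in 00001000001000011

4


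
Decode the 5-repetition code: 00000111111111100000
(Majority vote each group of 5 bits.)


Groups: 00000, 11111, 11111, 00000
Majority votes: 0110

0110


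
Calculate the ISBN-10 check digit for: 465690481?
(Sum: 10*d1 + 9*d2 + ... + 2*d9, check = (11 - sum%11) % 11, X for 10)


Weighted sum: 272
272 mod 11 = 8

Check digit: 3


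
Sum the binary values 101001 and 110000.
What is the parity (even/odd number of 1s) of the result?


101001 = 41
110000 = 48
Sum = 89 = 1011001
1s count = 4

even parity (4 ones in 1011001)


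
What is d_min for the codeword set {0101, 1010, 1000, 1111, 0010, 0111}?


Comparing all pairs, minimum distance: 1
Can detect 0 errors, correct 0 errors

1


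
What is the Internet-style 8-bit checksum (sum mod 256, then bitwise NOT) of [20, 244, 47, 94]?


Sum = 405 mod 256 = 149
Complement = 106

106


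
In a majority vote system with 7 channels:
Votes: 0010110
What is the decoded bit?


Ones: 3 out of 7
Threshold: 4

0 (3/7 voted 1)


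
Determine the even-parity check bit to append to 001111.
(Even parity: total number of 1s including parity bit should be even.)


Number of 1s in data: 4
Parity bit: 0

0


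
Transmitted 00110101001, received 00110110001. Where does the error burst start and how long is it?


XOR: 00000011000

Burst at position 6, length 2


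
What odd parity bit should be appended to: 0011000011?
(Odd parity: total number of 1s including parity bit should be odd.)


Number of 1s in data: 4
Parity bit: 1

1


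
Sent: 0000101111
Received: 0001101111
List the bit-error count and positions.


XOR: 0001000000

1 error(s) at position(s): 3


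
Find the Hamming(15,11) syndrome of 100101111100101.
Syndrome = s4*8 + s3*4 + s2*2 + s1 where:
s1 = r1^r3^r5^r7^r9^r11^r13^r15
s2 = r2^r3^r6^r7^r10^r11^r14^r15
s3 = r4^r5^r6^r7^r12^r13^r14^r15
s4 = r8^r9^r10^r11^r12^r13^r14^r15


s1=1, s2=0, s3=1, s4=1

Syndrome = 13 (error at position 13)


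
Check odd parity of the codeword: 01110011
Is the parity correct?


Number of 1s: 5

Yes, parity is correct (5 ones)


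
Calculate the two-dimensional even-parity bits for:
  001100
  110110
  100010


Row parities: 000
Column parities: 011000

Row P: 000, Col P: 011000, Corner: 0


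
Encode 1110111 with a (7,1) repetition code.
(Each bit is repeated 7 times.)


Each bit -> 7 copies

1111111111111111111110000000111111111111111111111


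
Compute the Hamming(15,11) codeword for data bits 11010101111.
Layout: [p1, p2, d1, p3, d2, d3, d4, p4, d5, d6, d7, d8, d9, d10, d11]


Parity bits: p1=1, p2=1, p3=0, p4=1

111010110101111


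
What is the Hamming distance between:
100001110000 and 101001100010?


XOR: 001000010010
Count of 1s: 3

3


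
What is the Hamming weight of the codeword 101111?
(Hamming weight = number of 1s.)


Counting 1s in 101111

5


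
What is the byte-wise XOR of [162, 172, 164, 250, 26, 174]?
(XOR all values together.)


XOR chain: 162 ^ 172 ^ 164 ^ 250 ^ 26 ^ 174 = 228

228


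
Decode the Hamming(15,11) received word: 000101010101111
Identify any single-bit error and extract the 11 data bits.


Syndrome = 0: no error detected

Data: 00100101111 (no errors)


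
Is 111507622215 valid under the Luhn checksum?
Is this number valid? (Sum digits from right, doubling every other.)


Luhn sum = 35
35 mod 10 = 5

Invalid (Luhn sum mod 10 = 5)


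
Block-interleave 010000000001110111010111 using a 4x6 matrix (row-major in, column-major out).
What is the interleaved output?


Matrix:
  010000
  000001
  110111
  010111
Read columns: 001010110000001100110111

001010110000001100110111


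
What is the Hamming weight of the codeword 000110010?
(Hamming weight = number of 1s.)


Counting 1s in 000110010

3


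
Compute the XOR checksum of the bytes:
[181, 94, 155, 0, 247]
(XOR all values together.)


XOR chain: 181 ^ 94 ^ 155 ^ 0 ^ 247 = 135

135


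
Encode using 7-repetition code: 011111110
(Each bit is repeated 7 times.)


Each bit -> 7 copies

000000011111111111111111111111111111111111111111111111110000000


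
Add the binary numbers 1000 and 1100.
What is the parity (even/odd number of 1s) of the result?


1000 = 8
1100 = 12
Sum = 20 = 10100
1s count = 2

even parity (2 ones in 10100)


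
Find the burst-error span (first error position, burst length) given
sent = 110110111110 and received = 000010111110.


XOR: 110100000000

Burst at position 0, length 4


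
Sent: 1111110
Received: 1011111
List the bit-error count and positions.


XOR: 0100001

2 error(s) at position(s): 1, 6


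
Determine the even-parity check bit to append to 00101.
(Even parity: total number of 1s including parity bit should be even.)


Number of 1s in data: 2
Parity bit: 0

0


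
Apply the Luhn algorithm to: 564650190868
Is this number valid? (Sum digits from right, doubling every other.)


Luhn sum = 52
52 mod 10 = 2

Invalid (Luhn sum mod 10 = 2)


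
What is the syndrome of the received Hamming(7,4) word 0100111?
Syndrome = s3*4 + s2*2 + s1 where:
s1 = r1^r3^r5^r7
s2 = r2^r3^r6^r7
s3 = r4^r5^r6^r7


s1=0, s2=1, s3=1

Syndrome = 6 (error at position 6)


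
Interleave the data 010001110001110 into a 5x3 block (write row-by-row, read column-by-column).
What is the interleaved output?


Matrix:
  010
  001
  110
  001
  110
Read columns: 001011010101010

001011010101010


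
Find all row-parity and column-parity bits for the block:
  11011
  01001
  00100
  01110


Row parities: 0011
Column parities: 11000

Row P: 0011, Col P: 11000, Corner: 0


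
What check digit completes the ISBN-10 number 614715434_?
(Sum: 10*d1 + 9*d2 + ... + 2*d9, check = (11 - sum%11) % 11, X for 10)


Weighted sum: 214
214 mod 11 = 5

Check digit: 6


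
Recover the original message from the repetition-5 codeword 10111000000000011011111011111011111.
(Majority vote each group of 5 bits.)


Groups: 10111, 00000, 00000, 11011, 11101, 11110, 11111
Majority votes: 1001111

1001111


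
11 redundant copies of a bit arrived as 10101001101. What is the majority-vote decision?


Ones: 6 out of 11
Threshold: 6

1 (6/11 voted 1)


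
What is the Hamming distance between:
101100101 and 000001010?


XOR: 101101111
Count of 1s: 7

7


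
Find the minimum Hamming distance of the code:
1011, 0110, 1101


Comparing all pairs, minimum distance: 2
Can detect 1 errors, correct 0 errors

2


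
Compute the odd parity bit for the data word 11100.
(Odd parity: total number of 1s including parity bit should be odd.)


Number of 1s in data: 3
Parity bit: 0

0


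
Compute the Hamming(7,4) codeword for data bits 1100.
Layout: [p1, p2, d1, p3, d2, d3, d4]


Parity bits: p1=0, p2=1, p3=1

0111100


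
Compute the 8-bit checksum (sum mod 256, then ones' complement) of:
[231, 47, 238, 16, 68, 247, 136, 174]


Sum = 1157 mod 256 = 133
Complement = 122

122


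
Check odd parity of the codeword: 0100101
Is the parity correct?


Number of 1s: 3

Yes, parity is correct (3 ones)


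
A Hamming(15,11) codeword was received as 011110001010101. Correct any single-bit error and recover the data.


Syndrome = 0: no error detected

Data: 11001010101 (no errors)


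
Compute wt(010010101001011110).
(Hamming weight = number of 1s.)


Counting 1s in 010010101001011110

9


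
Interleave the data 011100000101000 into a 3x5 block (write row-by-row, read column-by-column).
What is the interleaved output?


Matrix:
  01110
  00001
  01000
Read columns: 000101100100010

000101100100010


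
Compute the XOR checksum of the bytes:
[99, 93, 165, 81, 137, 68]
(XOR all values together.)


XOR chain: 99 ^ 93 ^ 165 ^ 81 ^ 137 ^ 68 = 7

7


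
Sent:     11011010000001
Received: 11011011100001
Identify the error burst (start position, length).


XOR: 00000001100000

Burst at position 7, length 2


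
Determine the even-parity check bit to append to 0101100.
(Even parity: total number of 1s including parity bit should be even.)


Number of 1s in data: 3
Parity bit: 1

1


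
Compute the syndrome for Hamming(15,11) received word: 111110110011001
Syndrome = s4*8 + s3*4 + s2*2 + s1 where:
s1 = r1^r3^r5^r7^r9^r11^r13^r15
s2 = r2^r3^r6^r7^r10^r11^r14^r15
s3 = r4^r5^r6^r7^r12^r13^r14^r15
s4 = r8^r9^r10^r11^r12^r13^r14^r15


s1=0, s2=1, s3=1, s4=0

Syndrome = 6 (error at position 6)


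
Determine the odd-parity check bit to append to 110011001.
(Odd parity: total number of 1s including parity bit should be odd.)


Number of 1s in data: 5
Parity bit: 0

0


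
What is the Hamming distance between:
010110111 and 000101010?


XOR: 010011101
Count of 1s: 5

5


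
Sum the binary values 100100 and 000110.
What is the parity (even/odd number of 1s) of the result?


100100 = 36
000110 = 6
Sum = 42 = 101010
1s count = 3

odd parity (3 ones in 101010)


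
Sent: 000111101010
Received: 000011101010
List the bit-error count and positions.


XOR: 000100000000

1 error(s) at position(s): 3


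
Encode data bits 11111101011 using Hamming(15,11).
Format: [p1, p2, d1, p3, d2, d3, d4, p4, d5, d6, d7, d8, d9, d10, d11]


Parity bits: p1=1, p2=0, p3=0, p4=1

101011111101011


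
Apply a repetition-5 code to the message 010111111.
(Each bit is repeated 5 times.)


Each bit -> 5 copies

000001111100000111111111111111111111111111111


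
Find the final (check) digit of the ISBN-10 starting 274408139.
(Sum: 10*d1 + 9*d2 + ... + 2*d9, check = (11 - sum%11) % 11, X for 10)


Weighted sum: 214
214 mod 11 = 5

Check digit: 6


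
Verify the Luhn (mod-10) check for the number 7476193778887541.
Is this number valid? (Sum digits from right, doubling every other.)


Luhn sum = 91
91 mod 10 = 1

Invalid (Luhn sum mod 10 = 1)


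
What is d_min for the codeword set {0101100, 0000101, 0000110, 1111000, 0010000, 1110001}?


Comparing all pairs, minimum distance: 2
Can detect 1 errors, correct 0 errors

2


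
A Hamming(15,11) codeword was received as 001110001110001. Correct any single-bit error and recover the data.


Syndrome = 5: error at position 5

Data: 10001110001 (corrected bit 5)


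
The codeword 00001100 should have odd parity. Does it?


Number of 1s: 2

No, parity error (2 ones)


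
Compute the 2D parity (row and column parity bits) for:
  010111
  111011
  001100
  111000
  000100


Row parities: 01011
Column parities: 011100

Row P: 01011, Col P: 011100, Corner: 1


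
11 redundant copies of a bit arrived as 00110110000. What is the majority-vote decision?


Ones: 4 out of 11
Threshold: 6

0 (4/11 voted 1)


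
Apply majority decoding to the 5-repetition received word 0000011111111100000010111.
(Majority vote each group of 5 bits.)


Groups: 00000, 11111, 11110, 00000, 10111
Majority votes: 01101

01101


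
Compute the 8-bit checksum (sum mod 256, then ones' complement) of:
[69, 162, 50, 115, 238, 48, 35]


Sum = 717 mod 256 = 205
Complement = 50

50


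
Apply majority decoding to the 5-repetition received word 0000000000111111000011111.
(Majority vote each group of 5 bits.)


Groups: 00000, 00000, 11111, 10000, 11111
Majority votes: 00101

00101


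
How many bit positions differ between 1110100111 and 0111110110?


XOR: 1001010001
Count of 1s: 4

4


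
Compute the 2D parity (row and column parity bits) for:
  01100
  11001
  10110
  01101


Row parities: 0111
Column parities: 01110

Row P: 0111, Col P: 01110, Corner: 1


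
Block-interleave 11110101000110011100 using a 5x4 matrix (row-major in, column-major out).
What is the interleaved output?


Matrix:
  1111
  0101
  0001
  1001
  1100
Read columns: 10011110011000011110

10011110011000011110


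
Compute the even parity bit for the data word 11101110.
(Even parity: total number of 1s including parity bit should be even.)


Number of 1s in data: 6
Parity bit: 0

0


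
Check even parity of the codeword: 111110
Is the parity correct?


Number of 1s: 5

No, parity error (5 ones)


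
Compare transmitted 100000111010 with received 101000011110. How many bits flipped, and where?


XOR: 001000100100

3 error(s) at position(s): 2, 6, 9


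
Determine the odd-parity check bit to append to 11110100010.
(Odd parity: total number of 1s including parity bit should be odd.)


Number of 1s in data: 6
Parity bit: 1

1


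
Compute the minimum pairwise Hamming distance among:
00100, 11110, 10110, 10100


Comparing all pairs, minimum distance: 1
Can detect 0 errors, correct 0 errors

1


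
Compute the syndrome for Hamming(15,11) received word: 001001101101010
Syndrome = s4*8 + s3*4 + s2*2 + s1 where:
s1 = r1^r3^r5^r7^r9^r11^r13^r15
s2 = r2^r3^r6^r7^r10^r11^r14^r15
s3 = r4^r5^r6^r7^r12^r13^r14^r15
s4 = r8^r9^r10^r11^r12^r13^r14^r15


s1=1, s2=1, s3=0, s4=0

Syndrome = 3 (error at position 3)


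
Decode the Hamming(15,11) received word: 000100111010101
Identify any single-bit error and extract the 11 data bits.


Syndrome = 11: error at position 11

Data: 00011000101 (corrected bit 11)


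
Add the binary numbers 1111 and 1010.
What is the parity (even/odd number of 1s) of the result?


1111 = 15
1010 = 10
Sum = 25 = 11001
1s count = 3

odd parity (3 ones in 11001)


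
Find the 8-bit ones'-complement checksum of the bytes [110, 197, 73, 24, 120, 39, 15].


Sum = 578 mod 256 = 66
Complement = 189

189


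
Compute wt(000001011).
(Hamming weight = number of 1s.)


Counting 1s in 000001011

3


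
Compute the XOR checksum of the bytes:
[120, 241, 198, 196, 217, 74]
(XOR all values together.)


XOR chain: 120 ^ 241 ^ 198 ^ 196 ^ 217 ^ 74 = 24

24


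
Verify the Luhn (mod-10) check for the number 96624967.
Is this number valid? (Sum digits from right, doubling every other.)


Luhn sum = 47
47 mod 10 = 7

Invalid (Luhn sum mod 10 = 7)


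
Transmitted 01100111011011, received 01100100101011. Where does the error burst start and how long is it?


XOR: 00000011110000

Burst at position 6, length 4


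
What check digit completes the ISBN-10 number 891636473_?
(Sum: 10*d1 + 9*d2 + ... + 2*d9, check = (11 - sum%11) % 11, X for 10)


Weighted sum: 302
302 mod 11 = 5

Check digit: 6


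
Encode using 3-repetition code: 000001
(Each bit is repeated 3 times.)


Each bit -> 3 copies

000000000000000111


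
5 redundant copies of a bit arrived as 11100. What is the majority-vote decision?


Ones: 3 out of 5
Threshold: 3

1 (3/5 voted 1)


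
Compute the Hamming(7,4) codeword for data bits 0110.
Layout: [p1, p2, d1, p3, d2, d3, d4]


Parity bits: p1=1, p2=1, p3=0

1100110


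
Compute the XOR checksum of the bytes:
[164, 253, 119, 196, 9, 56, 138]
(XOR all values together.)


XOR chain: 164 ^ 253 ^ 119 ^ 196 ^ 9 ^ 56 ^ 138 = 81

81


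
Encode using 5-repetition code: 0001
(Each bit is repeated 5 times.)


Each bit -> 5 copies

00000000000000011111


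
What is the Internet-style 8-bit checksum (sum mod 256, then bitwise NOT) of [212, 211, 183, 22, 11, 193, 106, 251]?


Sum = 1189 mod 256 = 165
Complement = 90

90


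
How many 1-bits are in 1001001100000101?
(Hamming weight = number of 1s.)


Counting 1s in 1001001100000101

6


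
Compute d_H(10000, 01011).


XOR: 11011
Count of 1s: 4

4


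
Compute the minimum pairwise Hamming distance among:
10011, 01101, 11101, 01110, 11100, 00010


Comparing all pairs, minimum distance: 1
Can detect 0 errors, correct 0 errors

1


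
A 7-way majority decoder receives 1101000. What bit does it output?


Ones: 3 out of 7
Threshold: 4

0 (3/7 voted 1)


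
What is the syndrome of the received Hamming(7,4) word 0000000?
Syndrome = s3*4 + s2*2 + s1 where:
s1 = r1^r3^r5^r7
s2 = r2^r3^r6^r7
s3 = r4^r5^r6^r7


s1=0, s2=0, s3=0

Syndrome = 0 (no error)


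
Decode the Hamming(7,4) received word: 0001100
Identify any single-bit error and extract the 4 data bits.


Syndrome = 1: error at position 1

Data: 0100 (corrected bit 1)


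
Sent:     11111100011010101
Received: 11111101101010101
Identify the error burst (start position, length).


XOR: 00000001110000000

Burst at position 7, length 3


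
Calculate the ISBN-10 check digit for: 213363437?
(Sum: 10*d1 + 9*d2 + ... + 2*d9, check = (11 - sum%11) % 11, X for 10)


Weighted sum: 164
164 mod 11 = 10

Check digit: 1


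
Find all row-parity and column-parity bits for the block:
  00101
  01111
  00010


Row parities: 001
Column parities: 01000

Row P: 001, Col P: 01000, Corner: 1


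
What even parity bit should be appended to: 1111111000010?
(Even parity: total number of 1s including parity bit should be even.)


Number of 1s in data: 8
Parity bit: 0

0


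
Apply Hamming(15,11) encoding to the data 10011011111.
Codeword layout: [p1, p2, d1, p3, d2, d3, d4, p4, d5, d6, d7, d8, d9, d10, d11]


Parity bits: p1=0, p2=1, p3=1, p4=0

011100101011111


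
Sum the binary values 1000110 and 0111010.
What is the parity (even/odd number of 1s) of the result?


1000110 = 70
0111010 = 58
Sum = 128 = 10000000
1s count = 1

odd parity (1 ones in 10000000)


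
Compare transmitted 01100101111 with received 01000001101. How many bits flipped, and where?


XOR: 00100100010

3 error(s) at position(s): 2, 5, 9


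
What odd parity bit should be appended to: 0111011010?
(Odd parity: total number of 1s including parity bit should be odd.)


Number of 1s in data: 6
Parity bit: 1

1


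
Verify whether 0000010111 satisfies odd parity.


Number of 1s: 4

No, parity error (4 ones)


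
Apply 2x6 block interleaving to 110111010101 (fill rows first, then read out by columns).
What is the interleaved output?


Matrix:
  110111
  010101
Read columns: 101100111011

101100111011


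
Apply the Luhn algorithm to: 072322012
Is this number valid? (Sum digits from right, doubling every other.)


Luhn sum = 23
23 mod 10 = 3

Invalid (Luhn sum mod 10 = 3)


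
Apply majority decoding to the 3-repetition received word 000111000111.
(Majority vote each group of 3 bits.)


Groups: 000, 111, 000, 111
Majority votes: 0101

0101


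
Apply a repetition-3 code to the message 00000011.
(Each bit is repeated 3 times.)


Each bit -> 3 copies

000000000000000000111111


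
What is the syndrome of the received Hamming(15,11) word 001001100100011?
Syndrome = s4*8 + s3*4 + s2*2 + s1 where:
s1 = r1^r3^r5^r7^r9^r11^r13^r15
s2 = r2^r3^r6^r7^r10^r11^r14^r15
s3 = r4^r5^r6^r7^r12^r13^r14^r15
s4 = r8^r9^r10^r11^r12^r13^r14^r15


s1=1, s2=0, s3=0, s4=1

Syndrome = 9 (error at position 9)


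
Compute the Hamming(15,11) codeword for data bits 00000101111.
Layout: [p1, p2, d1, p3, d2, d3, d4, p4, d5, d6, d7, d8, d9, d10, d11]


Parity bits: p1=0, p2=1, p3=0, p4=1

010000010101111


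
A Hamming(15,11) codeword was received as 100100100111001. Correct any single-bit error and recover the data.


Syndrome = 0: no error detected

Data: 00010111001 (no errors)


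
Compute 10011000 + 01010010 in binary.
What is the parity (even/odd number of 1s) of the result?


10011000 = 152
01010010 = 82
Sum = 234 = 11101010
1s count = 5

odd parity (5 ones in 11101010)


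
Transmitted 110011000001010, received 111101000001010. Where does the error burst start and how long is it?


XOR: 001110000000000

Burst at position 2, length 3
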